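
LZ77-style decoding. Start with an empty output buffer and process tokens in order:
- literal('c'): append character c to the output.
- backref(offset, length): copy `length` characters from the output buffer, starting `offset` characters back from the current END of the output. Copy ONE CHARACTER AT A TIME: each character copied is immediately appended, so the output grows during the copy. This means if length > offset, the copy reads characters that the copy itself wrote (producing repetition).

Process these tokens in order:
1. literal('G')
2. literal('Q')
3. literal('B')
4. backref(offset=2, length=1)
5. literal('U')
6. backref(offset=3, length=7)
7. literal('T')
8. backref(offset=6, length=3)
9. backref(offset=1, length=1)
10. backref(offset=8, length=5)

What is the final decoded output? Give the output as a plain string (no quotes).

Token 1: literal('G'). Output: "G"
Token 2: literal('Q'). Output: "GQ"
Token 3: literal('B'). Output: "GQB"
Token 4: backref(off=2, len=1). Copied 'Q' from pos 1. Output: "GQBQ"
Token 5: literal('U'). Output: "GQBQU"
Token 6: backref(off=3, len=7) (overlapping!). Copied 'BQUBQUB' from pos 2. Output: "GQBQUBQUBQUB"
Token 7: literal('T'). Output: "GQBQUBQUBQUBT"
Token 8: backref(off=6, len=3). Copied 'UBQ' from pos 7. Output: "GQBQUBQUBQUBTUBQ"
Token 9: backref(off=1, len=1). Copied 'Q' from pos 15. Output: "GQBQUBQUBQUBTUBQQ"
Token 10: backref(off=8, len=5). Copied 'QUBTU' from pos 9. Output: "GQBQUBQUBQUBTUBQQQUBTU"

Answer: GQBQUBQUBQUBTUBQQQUBTU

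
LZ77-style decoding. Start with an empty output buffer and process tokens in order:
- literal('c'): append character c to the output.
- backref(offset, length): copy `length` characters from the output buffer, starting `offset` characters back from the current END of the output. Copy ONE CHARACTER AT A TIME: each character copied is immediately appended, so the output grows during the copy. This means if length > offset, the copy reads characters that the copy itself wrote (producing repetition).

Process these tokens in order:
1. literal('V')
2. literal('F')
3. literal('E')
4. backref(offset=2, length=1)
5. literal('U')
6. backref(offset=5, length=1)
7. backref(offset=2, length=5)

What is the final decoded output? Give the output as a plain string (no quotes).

Token 1: literal('V'). Output: "V"
Token 2: literal('F'). Output: "VF"
Token 3: literal('E'). Output: "VFE"
Token 4: backref(off=2, len=1). Copied 'F' from pos 1. Output: "VFEF"
Token 5: literal('U'). Output: "VFEFU"
Token 6: backref(off=5, len=1). Copied 'V' from pos 0. Output: "VFEFUV"
Token 7: backref(off=2, len=5) (overlapping!). Copied 'UVUVU' from pos 4. Output: "VFEFUVUVUVU"

Answer: VFEFUVUVUVU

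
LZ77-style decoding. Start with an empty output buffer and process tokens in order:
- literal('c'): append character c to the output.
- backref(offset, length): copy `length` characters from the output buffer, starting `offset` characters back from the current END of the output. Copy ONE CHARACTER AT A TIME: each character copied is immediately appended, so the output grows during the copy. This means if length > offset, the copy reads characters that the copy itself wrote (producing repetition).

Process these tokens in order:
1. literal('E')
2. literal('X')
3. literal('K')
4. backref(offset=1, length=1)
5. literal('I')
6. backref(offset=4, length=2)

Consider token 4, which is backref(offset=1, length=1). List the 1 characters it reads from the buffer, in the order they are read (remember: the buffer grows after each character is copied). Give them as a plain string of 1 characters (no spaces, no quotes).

Answer: K

Derivation:
Token 1: literal('E'). Output: "E"
Token 2: literal('X'). Output: "EX"
Token 3: literal('K'). Output: "EXK"
Token 4: backref(off=1, len=1). Buffer before: "EXK" (len 3)
  byte 1: read out[2]='K', append. Buffer now: "EXKK"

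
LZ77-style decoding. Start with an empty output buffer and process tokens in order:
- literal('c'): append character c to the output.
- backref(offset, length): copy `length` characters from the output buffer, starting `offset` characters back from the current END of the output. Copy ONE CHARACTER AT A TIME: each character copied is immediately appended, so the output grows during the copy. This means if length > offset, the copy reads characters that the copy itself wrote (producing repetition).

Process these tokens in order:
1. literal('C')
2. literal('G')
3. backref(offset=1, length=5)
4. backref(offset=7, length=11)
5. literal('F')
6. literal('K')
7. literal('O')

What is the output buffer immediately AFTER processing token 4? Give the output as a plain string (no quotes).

Answer: CGGGGGGCGGGGGGCGGG

Derivation:
Token 1: literal('C'). Output: "C"
Token 2: literal('G'). Output: "CG"
Token 3: backref(off=1, len=5) (overlapping!). Copied 'GGGGG' from pos 1. Output: "CGGGGGG"
Token 4: backref(off=7, len=11) (overlapping!). Copied 'CGGGGGGCGGG' from pos 0. Output: "CGGGGGGCGGGGGGCGGG"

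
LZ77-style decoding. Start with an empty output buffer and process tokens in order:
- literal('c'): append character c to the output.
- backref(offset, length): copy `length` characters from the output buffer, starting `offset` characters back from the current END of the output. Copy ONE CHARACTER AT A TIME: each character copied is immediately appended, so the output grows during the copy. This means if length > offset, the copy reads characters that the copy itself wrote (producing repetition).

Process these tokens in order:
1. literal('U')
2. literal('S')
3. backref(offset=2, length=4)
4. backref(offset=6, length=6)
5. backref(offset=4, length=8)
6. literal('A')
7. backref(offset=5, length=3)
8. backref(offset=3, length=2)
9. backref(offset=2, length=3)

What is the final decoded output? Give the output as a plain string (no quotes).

Token 1: literal('U'). Output: "U"
Token 2: literal('S'). Output: "US"
Token 3: backref(off=2, len=4) (overlapping!). Copied 'USUS' from pos 0. Output: "USUSUS"
Token 4: backref(off=6, len=6). Copied 'USUSUS' from pos 0. Output: "USUSUSUSUSUS"
Token 5: backref(off=4, len=8) (overlapping!). Copied 'USUSUSUS' from pos 8. Output: "USUSUSUSUSUSUSUSUSUS"
Token 6: literal('A'). Output: "USUSUSUSUSUSUSUSUSUSA"
Token 7: backref(off=5, len=3). Copied 'USU' from pos 16. Output: "USUSUSUSUSUSUSUSUSUSAUSU"
Token 8: backref(off=3, len=2). Copied 'US' from pos 21. Output: "USUSUSUSUSUSUSUSUSUSAUSUUS"
Token 9: backref(off=2, len=3) (overlapping!). Copied 'USU' from pos 24. Output: "USUSUSUSUSUSUSUSUSUSAUSUUSUSU"

Answer: USUSUSUSUSUSUSUSUSUSAUSUUSUSU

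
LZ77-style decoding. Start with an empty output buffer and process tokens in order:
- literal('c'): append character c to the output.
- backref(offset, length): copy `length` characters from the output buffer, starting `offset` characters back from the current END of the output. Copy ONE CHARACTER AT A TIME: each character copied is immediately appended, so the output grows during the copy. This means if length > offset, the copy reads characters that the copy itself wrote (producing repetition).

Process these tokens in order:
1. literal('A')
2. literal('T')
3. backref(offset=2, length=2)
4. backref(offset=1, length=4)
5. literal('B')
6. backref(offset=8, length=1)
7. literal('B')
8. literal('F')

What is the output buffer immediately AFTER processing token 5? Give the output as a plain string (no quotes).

Token 1: literal('A'). Output: "A"
Token 2: literal('T'). Output: "AT"
Token 3: backref(off=2, len=2). Copied 'AT' from pos 0. Output: "ATAT"
Token 4: backref(off=1, len=4) (overlapping!). Copied 'TTTT' from pos 3. Output: "ATATTTTT"
Token 5: literal('B'). Output: "ATATTTTTB"

Answer: ATATTTTTB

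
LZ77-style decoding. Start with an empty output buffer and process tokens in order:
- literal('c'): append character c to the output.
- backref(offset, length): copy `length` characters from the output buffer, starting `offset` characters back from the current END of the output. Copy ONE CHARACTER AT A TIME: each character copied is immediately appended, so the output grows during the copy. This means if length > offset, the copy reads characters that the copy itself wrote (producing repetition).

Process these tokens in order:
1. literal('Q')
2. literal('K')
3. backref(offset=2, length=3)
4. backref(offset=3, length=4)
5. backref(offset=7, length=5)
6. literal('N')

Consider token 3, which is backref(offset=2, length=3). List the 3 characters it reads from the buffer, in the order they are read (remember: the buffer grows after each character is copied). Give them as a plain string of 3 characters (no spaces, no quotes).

Answer: QKQ

Derivation:
Token 1: literal('Q'). Output: "Q"
Token 2: literal('K'). Output: "QK"
Token 3: backref(off=2, len=3). Buffer before: "QK" (len 2)
  byte 1: read out[0]='Q', append. Buffer now: "QKQ"
  byte 2: read out[1]='K', append. Buffer now: "QKQK"
  byte 3: read out[2]='Q', append. Buffer now: "QKQKQ"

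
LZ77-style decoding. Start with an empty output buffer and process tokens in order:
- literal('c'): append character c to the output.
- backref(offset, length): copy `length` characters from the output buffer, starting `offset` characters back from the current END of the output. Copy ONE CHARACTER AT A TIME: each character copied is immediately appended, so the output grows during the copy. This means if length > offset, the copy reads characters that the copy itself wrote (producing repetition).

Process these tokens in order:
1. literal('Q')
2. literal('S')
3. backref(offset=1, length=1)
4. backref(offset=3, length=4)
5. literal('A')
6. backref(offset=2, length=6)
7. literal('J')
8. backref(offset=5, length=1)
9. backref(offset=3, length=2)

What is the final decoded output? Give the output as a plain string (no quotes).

Answer: QSSQSSQAQAQAQAJQAJ

Derivation:
Token 1: literal('Q'). Output: "Q"
Token 2: literal('S'). Output: "QS"
Token 3: backref(off=1, len=1). Copied 'S' from pos 1. Output: "QSS"
Token 4: backref(off=3, len=4) (overlapping!). Copied 'QSSQ' from pos 0. Output: "QSSQSSQ"
Token 5: literal('A'). Output: "QSSQSSQA"
Token 6: backref(off=2, len=6) (overlapping!). Copied 'QAQAQA' from pos 6. Output: "QSSQSSQAQAQAQA"
Token 7: literal('J'). Output: "QSSQSSQAQAQAQAJ"
Token 8: backref(off=5, len=1). Copied 'Q' from pos 10. Output: "QSSQSSQAQAQAQAJQ"
Token 9: backref(off=3, len=2). Copied 'AJ' from pos 13. Output: "QSSQSSQAQAQAQAJQAJ"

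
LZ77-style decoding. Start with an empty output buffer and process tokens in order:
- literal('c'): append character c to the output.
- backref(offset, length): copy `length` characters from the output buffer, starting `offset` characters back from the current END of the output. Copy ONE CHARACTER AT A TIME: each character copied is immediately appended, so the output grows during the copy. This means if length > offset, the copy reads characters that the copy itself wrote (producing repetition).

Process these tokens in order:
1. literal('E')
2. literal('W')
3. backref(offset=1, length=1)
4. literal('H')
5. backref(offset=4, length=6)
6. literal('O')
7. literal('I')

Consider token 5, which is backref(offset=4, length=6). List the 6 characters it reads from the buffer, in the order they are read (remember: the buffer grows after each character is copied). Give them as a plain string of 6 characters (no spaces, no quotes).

Answer: EWWHEW

Derivation:
Token 1: literal('E'). Output: "E"
Token 2: literal('W'). Output: "EW"
Token 3: backref(off=1, len=1). Copied 'W' from pos 1. Output: "EWW"
Token 4: literal('H'). Output: "EWWH"
Token 5: backref(off=4, len=6). Buffer before: "EWWH" (len 4)
  byte 1: read out[0]='E', append. Buffer now: "EWWHE"
  byte 2: read out[1]='W', append. Buffer now: "EWWHEW"
  byte 3: read out[2]='W', append. Buffer now: "EWWHEWW"
  byte 4: read out[3]='H', append. Buffer now: "EWWHEWWH"
  byte 5: read out[4]='E', append. Buffer now: "EWWHEWWHE"
  byte 6: read out[5]='W', append. Buffer now: "EWWHEWWHEW"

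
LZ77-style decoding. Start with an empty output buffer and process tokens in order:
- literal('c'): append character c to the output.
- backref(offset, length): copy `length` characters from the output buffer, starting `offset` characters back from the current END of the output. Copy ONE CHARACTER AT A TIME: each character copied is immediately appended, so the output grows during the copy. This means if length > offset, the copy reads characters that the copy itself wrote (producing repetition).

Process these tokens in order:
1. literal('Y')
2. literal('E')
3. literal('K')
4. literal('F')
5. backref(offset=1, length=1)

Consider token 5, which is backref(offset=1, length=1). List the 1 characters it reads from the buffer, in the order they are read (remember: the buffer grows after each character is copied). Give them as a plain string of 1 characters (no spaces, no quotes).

Answer: F

Derivation:
Token 1: literal('Y'). Output: "Y"
Token 2: literal('E'). Output: "YE"
Token 3: literal('K'). Output: "YEK"
Token 4: literal('F'). Output: "YEKF"
Token 5: backref(off=1, len=1). Buffer before: "YEKF" (len 4)
  byte 1: read out[3]='F', append. Buffer now: "YEKFF"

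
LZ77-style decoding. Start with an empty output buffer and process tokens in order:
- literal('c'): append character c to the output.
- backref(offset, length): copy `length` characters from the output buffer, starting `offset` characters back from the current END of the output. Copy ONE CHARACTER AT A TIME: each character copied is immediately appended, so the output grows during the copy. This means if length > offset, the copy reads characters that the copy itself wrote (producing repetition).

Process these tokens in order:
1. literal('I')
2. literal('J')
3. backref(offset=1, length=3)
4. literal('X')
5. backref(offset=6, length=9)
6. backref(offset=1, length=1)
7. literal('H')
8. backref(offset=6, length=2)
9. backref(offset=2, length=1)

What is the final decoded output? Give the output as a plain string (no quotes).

Answer: IJJJJXIJJJJXIJJJHXIX

Derivation:
Token 1: literal('I'). Output: "I"
Token 2: literal('J'). Output: "IJ"
Token 3: backref(off=1, len=3) (overlapping!). Copied 'JJJ' from pos 1. Output: "IJJJJ"
Token 4: literal('X'). Output: "IJJJJX"
Token 5: backref(off=6, len=9) (overlapping!). Copied 'IJJJJXIJJ' from pos 0. Output: "IJJJJXIJJJJXIJJ"
Token 6: backref(off=1, len=1). Copied 'J' from pos 14. Output: "IJJJJXIJJJJXIJJJ"
Token 7: literal('H'). Output: "IJJJJXIJJJJXIJJJH"
Token 8: backref(off=6, len=2). Copied 'XI' from pos 11. Output: "IJJJJXIJJJJXIJJJHXI"
Token 9: backref(off=2, len=1). Copied 'X' from pos 17. Output: "IJJJJXIJJJJXIJJJHXIX"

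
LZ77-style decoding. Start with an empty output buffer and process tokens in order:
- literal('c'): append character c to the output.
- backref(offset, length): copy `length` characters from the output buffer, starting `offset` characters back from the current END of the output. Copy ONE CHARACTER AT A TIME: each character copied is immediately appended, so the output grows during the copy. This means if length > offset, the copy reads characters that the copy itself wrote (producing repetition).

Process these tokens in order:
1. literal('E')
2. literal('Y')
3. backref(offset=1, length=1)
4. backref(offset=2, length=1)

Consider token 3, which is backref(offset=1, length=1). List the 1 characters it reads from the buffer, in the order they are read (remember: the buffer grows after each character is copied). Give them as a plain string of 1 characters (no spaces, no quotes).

Answer: Y

Derivation:
Token 1: literal('E'). Output: "E"
Token 2: literal('Y'). Output: "EY"
Token 3: backref(off=1, len=1). Buffer before: "EY" (len 2)
  byte 1: read out[1]='Y', append. Buffer now: "EYY"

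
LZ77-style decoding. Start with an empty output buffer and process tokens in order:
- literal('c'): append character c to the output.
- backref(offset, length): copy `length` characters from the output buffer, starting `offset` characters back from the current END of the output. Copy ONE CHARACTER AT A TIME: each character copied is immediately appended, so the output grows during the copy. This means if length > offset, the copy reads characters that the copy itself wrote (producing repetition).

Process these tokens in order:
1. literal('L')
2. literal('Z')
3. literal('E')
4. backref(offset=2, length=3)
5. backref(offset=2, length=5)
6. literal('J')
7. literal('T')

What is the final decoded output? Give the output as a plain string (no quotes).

Answer: LZEZEZEZEZEJT

Derivation:
Token 1: literal('L'). Output: "L"
Token 2: literal('Z'). Output: "LZ"
Token 3: literal('E'). Output: "LZE"
Token 4: backref(off=2, len=3) (overlapping!). Copied 'ZEZ' from pos 1. Output: "LZEZEZ"
Token 5: backref(off=2, len=5) (overlapping!). Copied 'EZEZE' from pos 4. Output: "LZEZEZEZEZE"
Token 6: literal('J'). Output: "LZEZEZEZEZEJ"
Token 7: literal('T'). Output: "LZEZEZEZEZEJT"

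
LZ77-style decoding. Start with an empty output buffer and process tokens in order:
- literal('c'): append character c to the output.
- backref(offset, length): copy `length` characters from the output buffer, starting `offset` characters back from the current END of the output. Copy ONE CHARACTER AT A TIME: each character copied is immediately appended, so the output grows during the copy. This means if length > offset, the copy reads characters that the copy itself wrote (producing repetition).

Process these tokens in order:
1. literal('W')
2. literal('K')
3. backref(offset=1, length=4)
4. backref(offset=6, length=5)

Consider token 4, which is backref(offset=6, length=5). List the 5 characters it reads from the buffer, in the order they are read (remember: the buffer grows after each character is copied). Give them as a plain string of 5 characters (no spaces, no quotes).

Answer: WKKKK

Derivation:
Token 1: literal('W'). Output: "W"
Token 2: literal('K'). Output: "WK"
Token 3: backref(off=1, len=4) (overlapping!). Copied 'KKKK' from pos 1. Output: "WKKKKK"
Token 4: backref(off=6, len=5). Buffer before: "WKKKKK" (len 6)
  byte 1: read out[0]='W', append. Buffer now: "WKKKKKW"
  byte 2: read out[1]='K', append. Buffer now: "WKKKKKWK"
  byte 3: read out[2]='K', append. Buffer now: "WKKKKKWKK"
  byte 4: read out[3]='K', append. Buffer now: "WKKKKKWKKK"
  byte 5: read out[4]='K', append. Buffer now: "WKKKKKWKKKK"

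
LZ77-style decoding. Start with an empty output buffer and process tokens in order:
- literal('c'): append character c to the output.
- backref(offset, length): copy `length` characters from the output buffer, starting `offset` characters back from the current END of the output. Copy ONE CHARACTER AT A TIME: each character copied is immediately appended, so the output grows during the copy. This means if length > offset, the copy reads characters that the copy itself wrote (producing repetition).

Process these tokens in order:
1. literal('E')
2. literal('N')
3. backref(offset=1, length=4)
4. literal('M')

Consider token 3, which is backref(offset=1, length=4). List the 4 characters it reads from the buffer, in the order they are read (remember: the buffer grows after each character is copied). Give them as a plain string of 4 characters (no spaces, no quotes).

Token 1: literal('E'). Output: "E"
Token 2: literal('N'). Output: "EN"
Token 3: backref(off=1, len=4). Buffer before: "EN" (len 2)
  byte 1: read out[1]='N', append. Buffer now: "ENN"
  byte 2: read out[2]='N', append. Buffer now: "ENNN"
  byte 3: read out[3]='N', append. Buffer now: "ENNNN"
  byte 4: read out[4]='N', append. Buffer now: "ENNNNN"

Answer: NNNN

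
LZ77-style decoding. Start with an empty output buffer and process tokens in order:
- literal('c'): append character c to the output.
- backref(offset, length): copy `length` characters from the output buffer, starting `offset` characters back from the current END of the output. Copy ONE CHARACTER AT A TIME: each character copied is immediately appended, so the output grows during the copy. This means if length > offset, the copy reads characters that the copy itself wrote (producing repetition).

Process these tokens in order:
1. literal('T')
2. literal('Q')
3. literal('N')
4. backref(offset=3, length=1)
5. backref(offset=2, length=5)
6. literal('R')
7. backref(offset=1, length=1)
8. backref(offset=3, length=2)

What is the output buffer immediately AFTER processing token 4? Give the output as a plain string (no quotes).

Token 1: literal('T'). Output: "T"
Token 2: literal('Q'). Output: "TQ"
Token 3: literal('N'). Output: "TQN"
Token 4: backref(off=3, len=1). Copied 'T' from pos 0. Output: "TQNT"

Answer: TQNT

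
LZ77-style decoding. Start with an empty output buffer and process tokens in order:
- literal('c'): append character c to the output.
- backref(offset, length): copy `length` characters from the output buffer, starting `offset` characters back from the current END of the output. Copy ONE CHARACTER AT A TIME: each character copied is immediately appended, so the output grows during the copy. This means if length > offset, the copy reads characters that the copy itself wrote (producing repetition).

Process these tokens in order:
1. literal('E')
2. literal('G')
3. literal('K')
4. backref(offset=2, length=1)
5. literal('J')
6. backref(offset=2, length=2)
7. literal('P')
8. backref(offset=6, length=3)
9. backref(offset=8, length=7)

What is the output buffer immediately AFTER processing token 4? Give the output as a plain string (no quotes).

Answer: EGKG

Derivation:
Token 1: literal('E'). Output: "E"
Token 2: literal('G'). Output: "EG"
Token 3: literal('K'). Output: "EGK"
Token 4: backref(off=2, len=1). Copied 'G' from pos 1. Output: "EGKG"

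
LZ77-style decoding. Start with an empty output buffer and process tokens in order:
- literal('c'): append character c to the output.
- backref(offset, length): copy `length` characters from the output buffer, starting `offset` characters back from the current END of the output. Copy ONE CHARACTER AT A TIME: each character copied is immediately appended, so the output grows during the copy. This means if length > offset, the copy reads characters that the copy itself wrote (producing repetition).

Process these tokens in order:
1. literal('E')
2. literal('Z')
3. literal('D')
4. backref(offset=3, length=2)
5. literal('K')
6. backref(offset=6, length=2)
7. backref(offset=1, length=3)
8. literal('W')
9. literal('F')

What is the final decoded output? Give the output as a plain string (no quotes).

Answer: EZDEZKEZZZZWF

Derivation:
Token 1: literal('E'). Output: "E"
Token 2: literal('Z'). Output: "EZ"
Token 3: literal('D'). Output: "EZD"
Token 4: backref(off=3, len=2). Copied 'EZ' from pos 0. Output: "EZDEZ"
Token 5: literal('K'). Output: "EZDEZK"
Token 6: backref(off=6, len=2). Copied 'EZ' from pos 0. Output: "EZDEZKEZ"
Token 7: backref(off=1, len=3) (overlapping!). Copied 'ZZZ' from pos 7. Output: "EZDEZKEZZZZ"
Token 8: literal('W'). Output: "EZDEZKEZZZZW"
Token 9: literal('F'). Output: "EZDEZKEZZZZWF"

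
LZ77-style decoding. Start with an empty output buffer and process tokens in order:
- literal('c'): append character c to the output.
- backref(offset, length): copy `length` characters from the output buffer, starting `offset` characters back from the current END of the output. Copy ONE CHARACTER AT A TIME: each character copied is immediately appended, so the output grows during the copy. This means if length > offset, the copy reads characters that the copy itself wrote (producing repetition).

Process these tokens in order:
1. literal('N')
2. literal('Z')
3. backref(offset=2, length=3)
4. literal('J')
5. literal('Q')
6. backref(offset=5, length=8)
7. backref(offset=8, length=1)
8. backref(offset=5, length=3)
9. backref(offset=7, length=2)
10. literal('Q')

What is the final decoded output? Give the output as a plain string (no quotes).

Token 1: literal('N'). Output: "N"
Token 2: literal('Z'). Output: "NZ"
Token 3: backref(off=2, len=3) (overlapping!). Copied 'NZN' from pos 0. Output: "NZNZN"
Token 4: literal('J'). Output: "NZNZNJ"
Token 5: literal('Q'). Output: "NZNZNJQ"
Token 6: backref(off=5, len=8) (overlapping!). Copied 'NZNJQNZN' from pos 2. Output: "NZNZNJQNZNJQNZN"
Token 7: backref(off=8, len=1). Copied 'N' from pos 7. Output: "NZNZNJQNZNJQNZNN"
Token 8: backref(off=5, len=3). Copied 'QNZ' from pos 11. Output: "NZNZNJQNZNJQNZNNQNZ"
Token 9: backref(off=7, len=2). Copied 'NZ' from pos 12. Output: "NZNZNJQNZNJQNZNNQNZNZ"
Token 10: literal('Q'). Output: "NZNZNJQNZNJQNZNNQNZNZQ"

Answer: NZNZNJQNZNJQNZNNQNZNZQ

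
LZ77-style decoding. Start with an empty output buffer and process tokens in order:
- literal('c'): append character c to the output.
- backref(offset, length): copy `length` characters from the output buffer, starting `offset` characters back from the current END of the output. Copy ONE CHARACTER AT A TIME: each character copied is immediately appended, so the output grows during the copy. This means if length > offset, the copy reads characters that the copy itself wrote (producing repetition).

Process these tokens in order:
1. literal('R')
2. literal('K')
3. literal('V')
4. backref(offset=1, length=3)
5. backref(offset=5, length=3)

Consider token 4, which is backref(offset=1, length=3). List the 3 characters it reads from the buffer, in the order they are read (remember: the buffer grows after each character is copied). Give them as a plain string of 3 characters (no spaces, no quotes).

Token 1: literal('R'). Output: "R"
Token 2: literal('K'). Output: "RK"
Token 3: literal('V'). Output: "RKV"
Token 4: backref(off=1, len=3). Buffer before: "RKV" (len 3)
  byte 1: read out[2]='V', append. Buffer now: "RKVV"
  byte 2: read out[3]='V', append. Buffer now: "RKVVV"
  byte 3: read out[4]='V', append. Buffer now: "RKVVVV"

Answer: VVV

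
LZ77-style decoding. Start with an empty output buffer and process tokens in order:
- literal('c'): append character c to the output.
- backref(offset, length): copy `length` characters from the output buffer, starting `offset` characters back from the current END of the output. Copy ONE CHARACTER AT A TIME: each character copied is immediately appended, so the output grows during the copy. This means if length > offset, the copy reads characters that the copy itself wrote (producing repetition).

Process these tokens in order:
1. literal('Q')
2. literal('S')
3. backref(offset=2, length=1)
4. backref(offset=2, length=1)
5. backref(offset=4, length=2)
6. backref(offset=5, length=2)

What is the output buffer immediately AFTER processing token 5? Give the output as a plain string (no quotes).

Answer: QSQSQS

Derivation:
Token 1: literal('Q'). Output: "Q"
Token 2: literal('S'). Output: "QS"
Token 3: backref(off=2, len=1). Copied 'Q' from pos 0. Output: "QSQ"
Token 4: backref(off=2, len=1). Copied 'S' from pos 1. Output: "QSQS"
Token 5: backref(off=4, len=2). Copied 'QS' from pos 0. Output: "QSQSQS"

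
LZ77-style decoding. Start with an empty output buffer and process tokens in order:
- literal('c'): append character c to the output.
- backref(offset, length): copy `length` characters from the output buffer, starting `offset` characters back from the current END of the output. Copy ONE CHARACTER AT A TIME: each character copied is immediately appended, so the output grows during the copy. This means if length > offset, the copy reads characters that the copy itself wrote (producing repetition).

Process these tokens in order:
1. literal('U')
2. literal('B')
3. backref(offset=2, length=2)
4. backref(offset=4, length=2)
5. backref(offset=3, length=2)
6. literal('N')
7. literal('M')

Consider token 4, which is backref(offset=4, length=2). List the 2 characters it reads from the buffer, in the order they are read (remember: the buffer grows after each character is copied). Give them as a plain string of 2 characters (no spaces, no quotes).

Token 1: literal('U'). Output: "U"
Token 2: literal('B'). Output: "UB"
Token 3: backref(off=2, len=2). Copied 'UB' from pos 0. Output: "UBUB"
Token 4: backref(off=4, len=2). Buffer before: "UBUB" (len 4)
  byte 1: read out[0]='U', append. Buffer now: "UBUBU"
  byte 2: read out[1]='B', append. Buffer now: "UBUBUB"

Answer: UB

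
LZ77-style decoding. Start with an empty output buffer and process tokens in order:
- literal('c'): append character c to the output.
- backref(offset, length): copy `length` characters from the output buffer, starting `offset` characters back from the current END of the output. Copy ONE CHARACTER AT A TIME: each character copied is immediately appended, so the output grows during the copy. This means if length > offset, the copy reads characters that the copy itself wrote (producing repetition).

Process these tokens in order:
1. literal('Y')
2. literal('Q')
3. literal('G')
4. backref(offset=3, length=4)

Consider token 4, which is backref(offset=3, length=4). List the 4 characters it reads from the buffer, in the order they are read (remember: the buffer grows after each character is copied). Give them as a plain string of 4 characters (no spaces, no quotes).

Answer: YQGY

Derivation:
Token 1: literal('Y'). Output: "Y"
Token 2: literal('Q'). Output: "YQ"
Token 3: literal('G'). Output: "YQG"
Token 4: backref(off=3, len=4). Buffer before: "YQG" (len 3)
  byte 1: read out[0]='Y', append. Buffer now: "YQGY"
  byte 2: read out[1]='Q', append. Buffer now: "YQGYQ"
  byte 3: read out[2]='G', append. Buffer now: "YQGYQG"
  byte 4: read out[3]='Y', append. Buffer now: "YQGYQGY"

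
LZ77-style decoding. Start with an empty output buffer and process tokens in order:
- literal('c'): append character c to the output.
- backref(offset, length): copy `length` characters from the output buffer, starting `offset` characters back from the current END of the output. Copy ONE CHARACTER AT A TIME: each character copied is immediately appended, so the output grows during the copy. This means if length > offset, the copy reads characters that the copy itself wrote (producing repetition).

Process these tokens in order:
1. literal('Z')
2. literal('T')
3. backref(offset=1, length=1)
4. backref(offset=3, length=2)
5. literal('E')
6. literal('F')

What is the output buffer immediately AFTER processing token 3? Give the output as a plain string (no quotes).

Token 1: literal('Z'). Output: "Z"
Token 2: literal('T'). Output: "ZT"
Token 3: backref(off=1, len=1). Copied 'T' from pos 1. Output: "ZTT"

Answer: ZTT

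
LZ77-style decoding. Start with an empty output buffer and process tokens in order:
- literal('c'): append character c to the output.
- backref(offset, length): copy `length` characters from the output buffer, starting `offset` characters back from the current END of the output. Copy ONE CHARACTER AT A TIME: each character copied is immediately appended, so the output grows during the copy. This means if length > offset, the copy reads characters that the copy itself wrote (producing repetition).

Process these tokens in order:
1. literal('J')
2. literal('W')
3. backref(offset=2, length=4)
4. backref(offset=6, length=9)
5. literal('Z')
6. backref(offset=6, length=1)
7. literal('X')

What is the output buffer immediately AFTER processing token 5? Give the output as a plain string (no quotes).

Token 1: literal('J'). Output: "J"
Token 2: literal('W'). Output: "JW"
Token 3: backref(off=2, len=4) (overlapping!). Copied 'JWJW' from pos 0. Output: "JWJWJW"
Token 4: backref(off=6, len=9) (overlapping!). Copied 'JWJWJWJWJ' from pos 0. Output: "JWJWJWJWJWJWJWJ"
Token 5: literal('Z'). Output: "JWJWJWJWJWJWJWJZ"

Answer: JWJWJWJWJWJWJWJZ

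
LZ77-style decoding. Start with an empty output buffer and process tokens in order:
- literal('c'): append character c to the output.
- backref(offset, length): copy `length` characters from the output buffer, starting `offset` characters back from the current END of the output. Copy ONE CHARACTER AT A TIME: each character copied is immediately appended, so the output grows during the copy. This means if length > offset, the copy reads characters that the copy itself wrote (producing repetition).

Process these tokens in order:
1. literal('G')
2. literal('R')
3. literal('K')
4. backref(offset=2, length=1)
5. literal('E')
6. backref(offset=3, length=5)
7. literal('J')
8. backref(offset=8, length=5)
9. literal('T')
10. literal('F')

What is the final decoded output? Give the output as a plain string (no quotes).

Token 1: literal('G'). Output: "G"
Token 2: literal('R'). Output: "GR"
Token 3: literal('K'). Output: "GRK"
Token 4: backref(off=2, len=1). Copied 'R' from pos 1. Output: "GRKR"
Token 5: literal('E'). Output: "GRKRE"
Token 6: backref(off=3, len=5) (overlapping!). Copied 'KREKR' from pos 2. Output: "GRKREKREKR"
Token 7: literal('J'). Output: "GRKREKREKRJ"
Token 8: backref(off=8, len=5). Copied 'REKRE' from pos 3. Output: "GRKREKREKRJREKRE"
Token 9: literal('T'). Output: "GRKREKREKRJREKRET"
Token 10: literal('F'). Output: "GRKREKREKRJREKRETF"

Answer: GRKREKREKRJREKRETF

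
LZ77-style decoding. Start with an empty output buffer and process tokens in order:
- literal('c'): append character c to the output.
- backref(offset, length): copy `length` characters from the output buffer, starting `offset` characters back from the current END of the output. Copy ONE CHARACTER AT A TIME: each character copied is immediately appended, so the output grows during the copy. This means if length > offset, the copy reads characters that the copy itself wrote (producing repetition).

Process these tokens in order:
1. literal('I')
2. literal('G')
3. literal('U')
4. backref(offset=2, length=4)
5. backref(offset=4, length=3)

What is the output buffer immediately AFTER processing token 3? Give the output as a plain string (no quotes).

Token 1: literal('I'). Output: "I"
Token 2: literal('G'). Output: "IG"
Token 3: literal('U'). Output: "IGU"

Answer: IGU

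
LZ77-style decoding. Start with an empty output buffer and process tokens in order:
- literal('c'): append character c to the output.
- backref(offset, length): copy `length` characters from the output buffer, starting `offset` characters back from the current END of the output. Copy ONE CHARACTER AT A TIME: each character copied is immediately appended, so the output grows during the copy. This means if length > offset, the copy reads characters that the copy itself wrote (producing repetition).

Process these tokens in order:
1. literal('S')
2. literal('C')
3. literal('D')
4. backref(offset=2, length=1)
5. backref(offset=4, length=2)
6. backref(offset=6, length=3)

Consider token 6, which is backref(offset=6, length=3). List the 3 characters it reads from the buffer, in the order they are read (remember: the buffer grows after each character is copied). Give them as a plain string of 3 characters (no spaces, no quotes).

Token 1: literal('S'). Output: "S"
Token 2: literal('C'). Output: "SC"
Token 3: literal('D'). Output: "SCD"
Token 4: backref(off=2, len=1). Copied 'C' from pos 1. Output: "SCDC"
Token 5: backref(off=4, len=2). Copied 'SC' from pos 0. Output: "SCDCSC"
Token 6: backref(off=6, len=3). Buffer before: "SCDCSC" (len 6)
  byte 1: read out[0]='S', append. Buffer now: "SCDCSCS"
  byte 2: read out[1]='C', append. Buffer now: "SCDCSCSC"
  byte 3: read out[2]='D', append. Buffer now: "SCDCSCSCD"

Answer: SCD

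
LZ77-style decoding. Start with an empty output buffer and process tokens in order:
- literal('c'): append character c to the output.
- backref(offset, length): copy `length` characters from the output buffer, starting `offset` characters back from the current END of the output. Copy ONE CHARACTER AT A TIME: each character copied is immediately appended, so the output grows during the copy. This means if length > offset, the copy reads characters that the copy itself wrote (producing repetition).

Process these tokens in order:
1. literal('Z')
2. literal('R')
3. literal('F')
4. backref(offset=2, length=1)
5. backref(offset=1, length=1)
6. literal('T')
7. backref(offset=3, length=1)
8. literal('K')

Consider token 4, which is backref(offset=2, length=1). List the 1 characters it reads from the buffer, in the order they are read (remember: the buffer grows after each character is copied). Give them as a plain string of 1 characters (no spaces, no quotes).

Token 1: literal('Z'). Output: "Z"
Token 2: literal('R'). Output: "ZR"
Token 3: literal('F'). Output: "ZRF"
Token 4: backref(off=2, len=1). Buffer before: "ZRF" (len 3)
  byte 1: read out[1]='R', append. Buffer now: "ZRFR"

Answer: R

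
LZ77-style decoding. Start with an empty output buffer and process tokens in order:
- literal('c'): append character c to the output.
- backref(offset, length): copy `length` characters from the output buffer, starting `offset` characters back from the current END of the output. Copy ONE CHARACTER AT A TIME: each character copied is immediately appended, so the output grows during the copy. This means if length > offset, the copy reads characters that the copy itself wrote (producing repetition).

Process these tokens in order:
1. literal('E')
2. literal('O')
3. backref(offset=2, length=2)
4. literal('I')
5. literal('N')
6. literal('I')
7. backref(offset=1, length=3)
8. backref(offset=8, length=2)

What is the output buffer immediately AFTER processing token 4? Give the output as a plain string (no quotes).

Answer: EOEOI

Derivation:
Token 1: literal('E'). Output: "E"
Token 2: literal('O'). Output: "EO"
Token 3: backref(off=2, len=2). Copied 'EO' from pos 0. Output: "EOEO"
Token 4: literal('I'). Output: "EOEOI"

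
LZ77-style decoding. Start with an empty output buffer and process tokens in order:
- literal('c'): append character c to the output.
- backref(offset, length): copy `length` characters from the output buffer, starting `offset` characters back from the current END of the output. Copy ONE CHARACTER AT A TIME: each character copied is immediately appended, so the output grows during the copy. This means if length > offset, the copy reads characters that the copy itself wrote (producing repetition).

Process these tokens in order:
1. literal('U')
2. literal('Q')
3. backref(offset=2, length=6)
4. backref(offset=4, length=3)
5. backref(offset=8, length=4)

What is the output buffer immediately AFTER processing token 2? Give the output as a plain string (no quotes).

Answer: UQ

Derivation:
Token 1: literal('U'). Output: "U"
Token 2: literal('Q'). Output: "UQ"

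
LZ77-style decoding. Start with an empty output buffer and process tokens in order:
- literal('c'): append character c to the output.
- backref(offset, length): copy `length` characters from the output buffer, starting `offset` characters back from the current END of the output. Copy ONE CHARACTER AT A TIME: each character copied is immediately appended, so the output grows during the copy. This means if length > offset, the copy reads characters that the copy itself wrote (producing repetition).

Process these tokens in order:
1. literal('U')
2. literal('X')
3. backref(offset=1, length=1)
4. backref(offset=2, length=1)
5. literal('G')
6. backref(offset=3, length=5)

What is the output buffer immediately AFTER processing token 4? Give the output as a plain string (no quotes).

Answer: UXXX

Derivation:
Token 1: literal('U'). Output: "U"
Token 2: literal('X'). Output: "UX"
Token 3: backref(off=1, len=1). Copied 'X' from pos 1. Output: "UXX"
Token 4: backref(off=2, len=1). Copied 'X' from pos 1. Output: "UXXX"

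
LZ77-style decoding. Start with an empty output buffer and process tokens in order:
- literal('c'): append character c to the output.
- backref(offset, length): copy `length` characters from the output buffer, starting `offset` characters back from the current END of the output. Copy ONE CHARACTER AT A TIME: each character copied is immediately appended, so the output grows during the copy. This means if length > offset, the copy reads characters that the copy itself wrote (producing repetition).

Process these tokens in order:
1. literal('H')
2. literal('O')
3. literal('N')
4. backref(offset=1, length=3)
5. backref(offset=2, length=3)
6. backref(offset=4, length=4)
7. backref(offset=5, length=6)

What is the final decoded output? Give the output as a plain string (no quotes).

Token 1: literal('H'). Output: "H"
Token 2: literal('O'). Output: "HO"
Token 3: literal('N'). Output: "HON"
Token 4: backref(off=1, len=3) (overlapping!). Copied 'NNN' from pos 2. Output: "HONNNN"
Token 5: backref(off=2, len=3) (overlapping!). Copied 'NNN' from pos 4. Output: "HONNNNNNN"
Token 6: backref(off=4, len=4). Copied 'NNNN' from pos 5. Output: "HONNNNNNNNNNN"
Token 7: backref(off=5, len=6) (overlapping!). Copied 'NNNNNN' from pos 8. Output: "HONNNNNNNNNNNNNNNNN"

Answer: HONNNNNNNNNNNNNNNNN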